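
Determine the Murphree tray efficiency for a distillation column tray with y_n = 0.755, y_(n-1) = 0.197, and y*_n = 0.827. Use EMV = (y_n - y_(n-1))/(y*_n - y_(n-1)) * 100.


Murphree vapor efficiency: EMV = (y_n - y_(n-1)) / (y*_n - y_(n-1)) * 100
EMV = (0.755 - 0.197) / (0.827 - 0.197) * 100 = 0.558 / 0.63 * 100 = 88.57

88.57 %


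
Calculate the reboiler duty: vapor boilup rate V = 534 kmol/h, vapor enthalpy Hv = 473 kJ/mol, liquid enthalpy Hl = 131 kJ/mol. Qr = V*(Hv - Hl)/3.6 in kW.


Qr = 534 * (473 - 131) / 3.6 = 534 * 342 / 3.6 = 50730

50730 kW


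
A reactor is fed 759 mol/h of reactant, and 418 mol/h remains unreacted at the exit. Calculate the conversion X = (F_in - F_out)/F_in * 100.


X = (F_in - F_out) / F_in * 100
Moles reacted = 759 - 418 = 341
X = 341 / 759 * 100
= 0.4493 * 100
= 44.93 %

44.93 %


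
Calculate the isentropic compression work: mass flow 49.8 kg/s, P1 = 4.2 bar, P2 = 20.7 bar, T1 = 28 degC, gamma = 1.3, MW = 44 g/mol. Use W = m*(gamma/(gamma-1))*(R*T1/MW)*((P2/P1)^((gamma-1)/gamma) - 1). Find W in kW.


Isentropic work: W = m*(gamma/(gamma-1))*(R*T1/MW)*((P2/P1)^((gamma-1)/gamma) - 1)
T1 = 28 + 273.15 = 301.15 K
Pressure ratio = 20.7 / 4.2 = 4.92857
Exponent = (1.3 - 1)/1.3 = 0.230769
(P2/P1)^exp - 1 = 4.92857^0.230769 - 1 = 0.444969
W = 49.8 * 1.3 / 0.3 * 8.314 * 301.15 / 44 * 0.444969 = 5464

5464 kW


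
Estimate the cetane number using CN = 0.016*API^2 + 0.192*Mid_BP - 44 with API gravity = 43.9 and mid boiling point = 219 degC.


CN = 0.016 * 43.9^2 + 0.192 * 219 - 44
CN = 30.83536 + 42.048 - 44 = 28.88336

28.88336


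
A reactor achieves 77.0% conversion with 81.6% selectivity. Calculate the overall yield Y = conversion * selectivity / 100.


Overall yield = conversion (%) * selectivity (%) / 100
Conversion = 77.0%, Selectivity = 81.6%
Y = 77.0 * 81.6 / 100
= 62.832 %

62.832 %


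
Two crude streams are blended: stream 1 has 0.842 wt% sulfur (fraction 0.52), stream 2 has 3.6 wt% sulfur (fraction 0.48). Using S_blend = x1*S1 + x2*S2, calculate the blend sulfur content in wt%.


Linear sulfur blending: S_blend = x1*S1 + x2*S2
Contribution 1: 0.52 * 0.842 = 0.43784 wt%
Contribution 2: 0.48 * 3.6 = 1.728 wt%
S_blend = 0.43784 + 1.728 = 2.16584

2.16584 wt%


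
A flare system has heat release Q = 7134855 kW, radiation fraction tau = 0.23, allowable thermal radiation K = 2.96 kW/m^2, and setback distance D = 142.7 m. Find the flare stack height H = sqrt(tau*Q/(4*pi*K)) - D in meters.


tau*Q/(4*pi*K) = 0.23 * 7134855 / (4 * pi * 2.96) = 44117.6
sqrt(44117.6) = 210.042
H = 210.042 - 142.7 = 67.34

67.34 m


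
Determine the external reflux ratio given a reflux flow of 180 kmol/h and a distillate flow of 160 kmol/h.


Reflux ratio definition: R = L / D (liquid returned / distillate withdrawn)
L = 180 kmol/h, D = 160 kmol/h
R = 180 / 160 = 1.125

1.125


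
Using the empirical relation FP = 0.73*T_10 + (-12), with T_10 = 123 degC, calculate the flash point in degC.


FP = 0.73 * 123 + (-12) = 77.79

77.79 degC


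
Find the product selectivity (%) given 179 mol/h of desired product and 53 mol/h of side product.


Selectivity = desired / (desired + undesired) * 100
Total products = 179 + 53 = 232 mol/h
S = 179 / 232 * 100
= 0.7716 * 100
= 77.16 %

77.16 %


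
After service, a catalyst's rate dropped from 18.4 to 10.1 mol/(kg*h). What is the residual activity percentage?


Activity (%) = (rate_used / rate_fresh) * 100
rate_used = 10.1, rate_fresh = 18.4
= (10.1 / 18.4) * 100
= 0.5489 * 100 = 54.89

54.89 %


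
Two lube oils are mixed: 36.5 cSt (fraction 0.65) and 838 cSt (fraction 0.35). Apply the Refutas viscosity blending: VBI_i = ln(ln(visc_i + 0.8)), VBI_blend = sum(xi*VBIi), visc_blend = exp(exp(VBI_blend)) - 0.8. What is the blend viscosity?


Refutas method: VBN_i = 14.534*ln(ln(visc_i + 0.8)) + 10.975, blended linearly by mass fraction; since VBN is linear in VBI_i = ln(ln(visc_i + 0.8)) and the fractions sum to 1, blend VBI directly: visc = exp(exp(VBI_blend)) - 0.8
VBI_1 = ln(ln(36.5 + 0.8)) = 1.2862
VBI_2 = ln(ln(838 + 0.8)) = 1.90687
VBI_blend = 0.65 * 1.2862 + 0.35 * 1.90687 = 1.50343
visc_blend = exp(exp(1.50343)) - 0.8 = 88.96

88.96 cSt


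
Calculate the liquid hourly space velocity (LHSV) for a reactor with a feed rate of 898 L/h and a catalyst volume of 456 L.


LHSV = volumetric feed rate / catalyst volume
= 898 L/h / 456 L
= 1.969 h^-1

1.969 h^-1


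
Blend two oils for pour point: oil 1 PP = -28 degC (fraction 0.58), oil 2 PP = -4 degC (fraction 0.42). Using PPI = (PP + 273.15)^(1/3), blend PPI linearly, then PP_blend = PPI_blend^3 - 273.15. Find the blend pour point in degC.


PPI_1 = (-28 + 273.15)^(1/3) = 6.258601
PPI_2 = (-4 + 273.15)^(1/3) = 6.456514
PPI_blend = 0.58 * 6.258601 + 0.42 * 6.456514 = 6.341724
PP_blend = 6.341724^3 - 273.15 = 255.0481 - 273.15 = -18.1

-18.1 degC


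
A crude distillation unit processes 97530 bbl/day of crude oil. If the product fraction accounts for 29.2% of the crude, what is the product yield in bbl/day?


Crude throughput = 97530 bbl/day
Fraction yield = 29.2%
yield = throughput * fraction / 100
yield = 97530 * 29.2 / 100 = 28478.76

28478.76 bbl/day


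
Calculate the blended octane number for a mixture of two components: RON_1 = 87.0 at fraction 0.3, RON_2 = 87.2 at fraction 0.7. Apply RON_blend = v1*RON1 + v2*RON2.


Linear blending: RON_blend = sum(vi * RONi)
Contribution 1: 0.3 * 87.0 = 26.1
Contribution 2: 0.7 * 87.2 = 61.04
RON_blend = 26.1 + 61.04 = 87.14

87.14


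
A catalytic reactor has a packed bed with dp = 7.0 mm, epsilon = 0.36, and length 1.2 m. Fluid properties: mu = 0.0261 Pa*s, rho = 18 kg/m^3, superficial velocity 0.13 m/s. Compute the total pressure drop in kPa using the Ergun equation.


dp = 7.0 mm = 0.007 m
Viscous term = 150*0.0261*0.13*(1-0.36)^2 / (0.007^2*0.36^3) = 91186.7
Inertial term = 1.75*18*0.13^2*(1-0.36) / (0.007*0.36^3) = 1043.21
dP/L = 91186.7 + 1043.21 = 92229.9 Pa/m
dP = 92229.9 * 1.2 / 1000 = 110.7 kPa

110.7 kPa


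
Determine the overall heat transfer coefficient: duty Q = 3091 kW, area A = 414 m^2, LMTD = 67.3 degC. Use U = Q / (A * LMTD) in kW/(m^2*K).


From Q = U*A*LMTD, U = Q / (A * LMTD)
U = 3091 / (414 * 67.3) = 3091 / 27862.2 = 0.1109

0.1109 kW/(m^2*K)


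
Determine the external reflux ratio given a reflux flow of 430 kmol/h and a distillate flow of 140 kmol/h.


Reflux ratio definition: R = L / D (liquid returned / distillate withdrawn)
L = 430 kmol/h, D = 140 kmol/h
R = 430 / 140 = 3.071

3.071


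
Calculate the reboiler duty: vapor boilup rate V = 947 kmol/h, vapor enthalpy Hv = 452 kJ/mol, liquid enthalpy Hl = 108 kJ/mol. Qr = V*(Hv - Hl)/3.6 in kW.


Qr = 947 * (452 - 108) / 3.6 = 947 * 344 / 3.6 = 90490

90490 kW


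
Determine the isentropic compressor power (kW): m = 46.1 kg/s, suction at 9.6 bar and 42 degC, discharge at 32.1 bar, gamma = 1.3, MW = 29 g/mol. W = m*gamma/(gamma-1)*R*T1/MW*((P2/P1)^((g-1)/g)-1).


Isentropic work: W = m*(gamma/(gamma-1))*(R*T1/MW)*((P2/P1)^((gamma-1)/gamma) - 1)
T1 = 42 + 273.15 = 315.15 K
Pressure ratio = 32.1 / 9.6 = 3.34375
Exponent = (1.3 - 1)/1.3 = 0.230769
(P2/P1)^exp - 1 = 3.34375^0.230769 - 1 = 0.321225
W = 46.1 * 1.3 / 0.3 * 8.314 * 315.15 / 29 * 0.321225 = 5798

5798 kW


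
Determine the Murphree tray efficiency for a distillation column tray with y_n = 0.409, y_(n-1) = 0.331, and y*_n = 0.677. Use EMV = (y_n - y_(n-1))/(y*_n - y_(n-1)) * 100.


Murphree vapor efficiency: EMV = (y_n - y_(n-1)) / (y*_n - y_(n-1)) * 100
EMV = (0.409 - 0.331) / (0.677 - 0.331) * 100 = 0.078 / 0.346 * 100 = 22.54

22.54 %


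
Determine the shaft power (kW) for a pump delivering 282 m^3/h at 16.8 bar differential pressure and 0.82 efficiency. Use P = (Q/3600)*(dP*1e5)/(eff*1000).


Q = 282 / 3600 = 0.0783333 m^3/s
P = 0.0783333 * (16.8 * 1e5) / 0.82 / 1000 = 160.5

160.5 kW


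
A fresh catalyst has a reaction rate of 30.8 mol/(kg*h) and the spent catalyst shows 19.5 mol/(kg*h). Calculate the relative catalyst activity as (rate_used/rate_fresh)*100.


Activity (%) = (rate_used / rate_fresh) * 100
rate_used = 19.5, rate_fresh = 30.8
= (19.5 / 30.8) * 100
= 0.6331 * 100 = 63.31

63.31 %


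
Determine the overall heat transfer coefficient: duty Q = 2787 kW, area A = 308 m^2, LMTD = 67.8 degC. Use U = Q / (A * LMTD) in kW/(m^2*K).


From Q = U*A*LMTD, U = Q / (A * LMTD)
U = 2787 / (308 * 67.8) = 2787 / 20882.4 = 0.1335

0.1335 kW/(m^2*K)


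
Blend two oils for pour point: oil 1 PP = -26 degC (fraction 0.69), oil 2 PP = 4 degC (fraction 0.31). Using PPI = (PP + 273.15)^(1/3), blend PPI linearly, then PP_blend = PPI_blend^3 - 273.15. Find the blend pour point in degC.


PPI_1 = (-26 + 273.15)^(1/3) = 6.275575
PPI_2 = (4 + 273.15)^(1/3) = 6.51986
PPI_blend = 0.69 * 6.275575 + 0.31 * 6.51986 = 6.351303
PP_blend = 6.351303^3 - 273.15 = 256.2055 - 273.15 = -16.94

-16.94 degC


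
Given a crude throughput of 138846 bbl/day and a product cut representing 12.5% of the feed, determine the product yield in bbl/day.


Crude throughput = 138846 bbl/day
Fraction yield = 12.5%
yield = throughput * fraction / 100
yield = 138846 * 12.5 / 100 = 17355.75

17355.75 bbl/day


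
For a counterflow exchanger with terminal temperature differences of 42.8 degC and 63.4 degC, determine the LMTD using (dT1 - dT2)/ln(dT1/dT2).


LMTD = (dT1 - dT2) / ln(dT1/dT2)
= (42.8 - 63.4) / ln(42.8 / 63.4) = -20.6 / -0.392926 = 52.43

52.43 degC


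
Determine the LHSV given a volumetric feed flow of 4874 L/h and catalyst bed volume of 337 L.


LHSV = volumetric feed rate / catalyst volume
= 4874 L/h / 337 L
= 14.46 h^-1

14.46 h^-1


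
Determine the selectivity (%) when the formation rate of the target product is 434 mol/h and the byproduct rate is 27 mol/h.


Selectivity = desired / (desired + undesired) * 100
Total products = 434 + 27 = 461 mol/h
S = 434 / 461 * 100
= 0.9414 * 100
= 94.14 %

94.14 %


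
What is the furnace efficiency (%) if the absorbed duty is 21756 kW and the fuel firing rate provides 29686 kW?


Furnace efficiency = Q_absorbed / Q_fuel * 100
= 21756 / 29686 * 100 = 73.29

73.29 %


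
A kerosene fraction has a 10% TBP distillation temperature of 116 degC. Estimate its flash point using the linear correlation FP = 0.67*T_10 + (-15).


FP = 0.67 * 116 + (-15) = 62.72

62.72 degC


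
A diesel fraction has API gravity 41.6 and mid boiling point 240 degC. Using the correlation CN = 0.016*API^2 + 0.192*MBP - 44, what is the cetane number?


CN = 0.016 * 41.6^2 + 0.192 * 240 - 44
CN = 27.68896 + 46.08 - 44 = 29.76896

29.76896


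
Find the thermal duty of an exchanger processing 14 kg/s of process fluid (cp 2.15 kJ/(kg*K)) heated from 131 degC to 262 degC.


Q = m_dot * cp * delta_T
delta_T = 262 - 131 = 131 K
Q = 14 * 2.15 * 131
= 30.1 * 131
= 3943.1 kW

3943.1 kW


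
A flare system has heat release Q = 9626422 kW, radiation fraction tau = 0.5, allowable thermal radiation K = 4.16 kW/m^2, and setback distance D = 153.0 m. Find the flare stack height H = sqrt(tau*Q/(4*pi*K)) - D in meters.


tau*Q/(4*pi*K) = 0.5 * 9626422 / (4 * pi * 4.16) = 92072.9
sqrt(92072.9) = 303.435
H = 303.435 - 153.0 = 150.4

150.4 m


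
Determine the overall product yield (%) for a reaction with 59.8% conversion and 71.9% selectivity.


Overall yield = conversion (%) * selectivity (%) / 100
Conversion = 59.8%, Selectivity = 71.9%
Y = 59.8 * 71.9 / 100
= 42.9962 %

42.9962 %


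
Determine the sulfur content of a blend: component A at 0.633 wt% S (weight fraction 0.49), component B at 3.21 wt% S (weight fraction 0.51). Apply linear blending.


Linear sulfur blending: S_blend = x1*S1 + x2*S2
Contribution 1: 0.49 * 0.633 = 0.31017 wt%
Contribution 2: 0.51 * 3.21 = 1.6371 wt%
S_blend = 0.31017 + 1.6371 = 1.94727

1.94727 wt%


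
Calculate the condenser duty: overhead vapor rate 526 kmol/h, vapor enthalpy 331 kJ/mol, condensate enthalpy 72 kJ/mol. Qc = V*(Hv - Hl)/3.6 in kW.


Qc = 526 * (331 - 72) / 3.6 = 526 * 259 / 3.6 = 37840

37840 kW


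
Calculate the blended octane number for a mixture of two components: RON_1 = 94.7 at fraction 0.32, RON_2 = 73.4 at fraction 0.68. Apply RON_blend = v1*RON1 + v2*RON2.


Linear blending: RON_blend = sum(vi * RONi)
Contribution 1: 0.32 * 94.7 = 30.304
Contribution 2: 0.68 * 73.4 = 49.912
RON_blend = 30.304 + 49.912 = 80.216

80.216


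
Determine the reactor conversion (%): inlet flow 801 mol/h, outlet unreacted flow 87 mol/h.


X = (F_in - F_out) / F_in * 100
Moles reacted = 801 - 87 = 714
X = 714 / 801 * 100
= 0.8914 * 100
= 89.14 %

89.14 %


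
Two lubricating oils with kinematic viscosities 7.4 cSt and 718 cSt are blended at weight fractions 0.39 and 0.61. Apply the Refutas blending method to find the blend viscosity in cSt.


Refutas method: VBN_i = 14.534*ln(ln(visc_i + 0.8)) + 10.975, blended linearly by mass fraction; since VBN is linear in VBI_i = ln(ln(visc_i + 0.8)) and the fractions sum to 1, blend VBI directly: visc = exp(exp(VBI_blend)) - 0.8
VBI_1 = ln(ln(7.4 + 0.8)) = 0.743904
VBI_2 = ln(ln(718 + 0.8)) = 1.88367
VBI_blend = 0.39 * 0.743904 + 0.61 * 1.88367 = 1.43916
visc_blend = exp(exp(1.43916)) - 0.8 = 67.04

67.04 cSt


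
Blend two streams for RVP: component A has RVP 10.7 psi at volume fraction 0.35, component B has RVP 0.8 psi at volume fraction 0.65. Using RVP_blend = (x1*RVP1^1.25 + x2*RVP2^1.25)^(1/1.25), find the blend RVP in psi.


Chevron index: RVP_blend = (sum xi*RVPi^1.25)^(1/1.25)
RVP^1.25 terms: 0.35 * 10.7^1.25 + 0.65 * 0.8^1.25 = 7.26505
RVP_blend = 7.26505^(1/1.25) = 4.886

4.886 psi


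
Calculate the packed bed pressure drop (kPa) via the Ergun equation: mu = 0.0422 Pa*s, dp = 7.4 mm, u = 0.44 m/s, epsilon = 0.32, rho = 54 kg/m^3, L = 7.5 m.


dp = 7.4 mm = 0.0074 m
Viscous term = 150*0.0422*0.44*(1-0.32)^2 / (0.0074^2*0.32^3) = 717730
Inertial term = 1.75*54*0.44^2*(1-0.32) / (0.0074*0.32^3) = 51305.6
dP/L = 717730 + 51305.6 = 769036 Pa/m
dP = 769036 * 7.5 / 1000 = 5768 kPa

5768 kPa


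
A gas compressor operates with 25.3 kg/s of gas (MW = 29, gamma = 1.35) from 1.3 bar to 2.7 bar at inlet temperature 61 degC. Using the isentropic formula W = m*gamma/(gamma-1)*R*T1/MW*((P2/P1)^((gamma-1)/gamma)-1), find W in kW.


Isentropic work: W = m*(gamma/(gamma-1))*(R*T1/MW)*((P2/P1)^((gamma-1)/gamma) - 1)
T1 = 61 + 273.15 = 334.15 K
Pressure ratio = 2.7 / 1.3 = 2.07692
Exponent = (1.35 - 1)/1.35 = 0.259259
(P2/P1)^exp - 1 = 2.07692^0.259259 - 1 = 0.208632
W = 25.3 * 1.35 / 0.35 * 8.314 * 334.15 / 29 * 0.208632 = 1950

1950 kW


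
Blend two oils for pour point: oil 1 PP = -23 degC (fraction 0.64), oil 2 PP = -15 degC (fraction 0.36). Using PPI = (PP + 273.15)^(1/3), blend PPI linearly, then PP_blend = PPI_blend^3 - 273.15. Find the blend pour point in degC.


PPI_1 = (-23 + 273.15)^(1/3) = 6.300865
PPI_2 = (-15 + 273.15)^(1/3) = 6.36733
PPI_blend = 0.64 * 6.300865 + 0.36 * 6.36733 = 6.324792
PP_blend = 6.324792^3 - 273.15 = 253.0106 - 273.15 = -20.14

-20.14 degC


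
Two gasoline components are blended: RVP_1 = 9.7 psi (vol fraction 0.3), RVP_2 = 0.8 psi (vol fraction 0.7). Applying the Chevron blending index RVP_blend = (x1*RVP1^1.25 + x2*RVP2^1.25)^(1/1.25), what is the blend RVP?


Chevron index: RVP_blend = (sum xi*RVPi^1.25)^(1/1.25)
RVP^1.25 terms: 0.3 * 9.7^1.25 + 0.7 * 0.8^1.25 = 5.66515
RVP_blend = 5.66515^(1/1.25) = 4.005

4.005 psi


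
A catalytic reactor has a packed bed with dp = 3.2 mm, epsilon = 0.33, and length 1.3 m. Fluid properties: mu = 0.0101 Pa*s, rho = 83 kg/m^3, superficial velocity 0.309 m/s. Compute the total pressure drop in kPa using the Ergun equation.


dp = 3.2 mm = 0.0032 m
Viscous term = 150*0.0101*0.309*(1-0.33)^2 / (0.0032^2*0.33^3) = 571056
Inertial term = 1.75*83*0.309^2*(1-0.33) / (0.0032*0.33^3) = 80800.9
dP/L = 571056 + 80800.9 = 651857 Pa/m
dP = 651857 * 1.3 / 1000 = 847.4 kPa

847.4 kPa


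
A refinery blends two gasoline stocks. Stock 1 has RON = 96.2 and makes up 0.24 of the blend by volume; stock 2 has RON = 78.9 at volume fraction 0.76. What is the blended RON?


Linear blending: RON_blend = sum(vi * RONi)
Contribution 1: 0.24 * 96.2 = 23.088
Contribution 2: 0.76 * 78.9 = 59.964
RON_blend = 23.088 + 59.964 = 83.052

83.052


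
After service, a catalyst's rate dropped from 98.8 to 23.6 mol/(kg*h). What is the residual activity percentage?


Activity (%) = (rate_used / rate_fresh) * 100
rate_used = 23.6, rate_fresh = 98.8
= (23.6 / 98.8) * 100
= 0.2389 * 100 = 23.89

23.89 %


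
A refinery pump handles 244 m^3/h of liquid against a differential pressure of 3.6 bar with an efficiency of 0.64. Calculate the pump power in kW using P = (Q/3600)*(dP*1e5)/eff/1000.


Q = 244 / 3600 = 0.0677778 m^3/s
P = 0.0677778 * (3.6 * 1e5) / 0.64 / 1000 = 38.13

38.13 kW


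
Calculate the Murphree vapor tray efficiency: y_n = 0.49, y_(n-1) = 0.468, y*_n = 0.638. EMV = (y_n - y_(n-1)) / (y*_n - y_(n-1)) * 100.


Murphree vapor efficiency: EMV = (y_n - y_(n-1)) / (y*_n - y_(n-1)) * 100
EMV = (0.49 - 0.468) / (0.638 - 0.468) * 100 = 0.022 / 0.17 * 100 = 12.94

12.94 %


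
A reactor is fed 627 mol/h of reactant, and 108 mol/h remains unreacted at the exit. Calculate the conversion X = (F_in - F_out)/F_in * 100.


X = (F_in - F_out) / F_in * 100
Moles reacted = 627 - 108 = 519
X = 519 / 627 * 100
= 0.8278 * 100
= 82.78 %

82.78 %


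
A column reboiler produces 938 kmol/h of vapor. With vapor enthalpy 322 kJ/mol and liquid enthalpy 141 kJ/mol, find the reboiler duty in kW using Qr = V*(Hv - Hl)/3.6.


Qr = 938 * (322 - 141) / 3.6 = 938 * 181 / 3.6 = 47160

47160 kW


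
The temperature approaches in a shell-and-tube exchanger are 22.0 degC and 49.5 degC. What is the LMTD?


LMTD = (dT1 - dT2) / ln(dT1/dT2)
= (22.0 - 49.5) / ln(22.0 / 49.5) = -27.5 / -0.81093 = 33.91

33.91 degC


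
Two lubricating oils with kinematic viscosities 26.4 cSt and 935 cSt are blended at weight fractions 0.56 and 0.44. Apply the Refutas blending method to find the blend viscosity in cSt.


Refutas method: VBN_i = 14.534*ln(ln(visc_i + 0.8)) + 10.975, blended linearly by mass fraction; since VBN is linear in VBI_i = ln(ln(visc_i + 0.8)) and the fractions sum to 1, blend VBI directly: visc = exp(exp(VBI_blend)) - 0.8
VBI_1 = ln(ln(26.4 + 0.8)) = 1.1949
VBI_2 = ln(ln(935 + 0.8)) = 1.92299
VBI_blend = 0.56 * 1.1949 + 0.44 * 1.92299 = 1.51526
visc_blend = exp(exp(1.51526)) - 0.8 = 93.89

93.89 cSt


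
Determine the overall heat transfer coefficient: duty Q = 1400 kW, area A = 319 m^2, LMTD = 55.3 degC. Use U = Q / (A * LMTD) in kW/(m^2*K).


From Q = U*A*LMTD, U = Q / (A * LMTD)
U = 1400 / (319 * 55.3) = 1400 / 17640.7 = 0.07936

0.07936 kW/(m^2*K)


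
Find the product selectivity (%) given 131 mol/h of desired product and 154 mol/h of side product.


Selectivity = desired / (desired + undesired) * 100
Total products = 131 + 154 = 285 mol/h
S = 131 / 285 * 100
= 0.4596 * 100
= 45.96 %

45.96 %


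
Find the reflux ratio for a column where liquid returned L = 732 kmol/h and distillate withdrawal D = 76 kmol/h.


Reflux ratio definition: R = L / D (liquid returned / distillate withdrawn)
L = 732 kmol/h, D = 76 kmol/h
R = 732 / 76 = 9.632

9.632


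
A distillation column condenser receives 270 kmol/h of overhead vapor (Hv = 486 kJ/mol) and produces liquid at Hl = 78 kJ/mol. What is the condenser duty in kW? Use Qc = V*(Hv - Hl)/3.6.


Qc = 270 * (486 - 78) / 3.6 = 270 * 408 / 3.6 = 30600

30600 kW


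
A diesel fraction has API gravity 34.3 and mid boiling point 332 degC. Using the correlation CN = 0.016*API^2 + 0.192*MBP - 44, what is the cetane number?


CN = 0.016 * 34.3^2 + 0.192 * 332 - 44
CN = 18.82384 + 63.744 - 44 = 38.56784

38.56784


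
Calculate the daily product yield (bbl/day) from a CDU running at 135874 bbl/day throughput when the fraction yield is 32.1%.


Crude throughput = 135874 bbl/day
Fraction yield = 32.1%
yield = throughput * fraction / 100
yield = 135874 * 32.1 / 100 = 43615.554

43615.554 bbl/day


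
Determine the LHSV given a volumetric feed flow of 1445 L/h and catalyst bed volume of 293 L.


LHSV = volumetric feed rate / catalyst volume
= 1445 L/h / 293 L
= 4.932 h^-1

4.932 h^-1


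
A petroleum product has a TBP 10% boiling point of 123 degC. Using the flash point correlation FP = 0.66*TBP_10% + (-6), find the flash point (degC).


FP = 0.66 * 123 + (-6) = 75.18

75.18 degC


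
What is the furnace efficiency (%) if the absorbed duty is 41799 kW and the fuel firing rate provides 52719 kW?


Furnace efficiency = Q_absorbed / Q_fuel * 100
= 41799 / 52719 * 100 = 79.29

79.29 %


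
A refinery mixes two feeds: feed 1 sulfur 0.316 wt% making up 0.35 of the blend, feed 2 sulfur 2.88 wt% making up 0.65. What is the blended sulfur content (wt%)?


Linear sulfur blending: S_blend = x1*S1 + x2*S2
Contribution 1: 0.35 * 0.316 = 0.1106 wt%
Contribution 2: 0.65 * 2.88 = 1.872 wt%
S_blend = 0.1106 + 1.872 = 1.9826

1.9826 wt%


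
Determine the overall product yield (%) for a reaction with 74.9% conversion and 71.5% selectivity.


Overall yield = conversion (%) * selectivity (%) / 100
Conversion = 74.9%, Selectivity = 71.5%
Y = 74.9 * 71.5 / 100
= 53.5535 %

53.5535 %


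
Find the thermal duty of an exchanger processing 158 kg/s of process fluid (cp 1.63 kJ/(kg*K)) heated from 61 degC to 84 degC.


Q = m_dot * cp * delta_T
delta_T = 84 - 61 = 23 K
Q = 158 * 1.63 * 23
= 257.54 * 23
= 5923.42 kW

5923.42 kW


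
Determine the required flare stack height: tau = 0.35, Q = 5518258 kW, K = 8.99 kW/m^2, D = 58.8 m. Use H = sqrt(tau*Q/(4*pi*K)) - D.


tau*Q/(4*pi*K) = 0.35 * 5518258 / (4 * pi * 8.99) = 17096.2
sqrt(17096.2) = 130.752
H = 130.752 - 58.8 = 71.95

71.95 m


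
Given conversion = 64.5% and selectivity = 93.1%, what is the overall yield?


Overall yield = conversion (%) * selectivity (%) / 100
Conversion = 64.5%, Selectivity = 93.1%
Y = 64.5 * 93.1 / 100
= 60.0495 %

60.0495 %


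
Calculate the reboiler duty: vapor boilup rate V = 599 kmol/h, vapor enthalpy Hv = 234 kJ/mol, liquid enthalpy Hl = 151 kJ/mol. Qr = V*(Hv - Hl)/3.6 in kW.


Qr = 599 * (234 - 151) / 3.6 = 599 * 83 / 3.6 = 13810

13810 kW


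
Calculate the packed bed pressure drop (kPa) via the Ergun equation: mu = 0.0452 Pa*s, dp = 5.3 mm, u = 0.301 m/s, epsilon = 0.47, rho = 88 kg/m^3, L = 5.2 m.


dp = 5.3 mm = 0.0053 m
Viscous term = 150*0.0452*0.301*(1-0.47)^2 / (0.0053^2*0.47^3) = 196563
Inertial term = 1.75*88*0.301^2*(1-0.47) / (0.0053*0.47^3) = 13438.8
dP/L = 196563 + 13438.8 = 210002 Pa/m
dP = 210002 * 5.2 / 1000 = 1092 kPa

1092 kPa


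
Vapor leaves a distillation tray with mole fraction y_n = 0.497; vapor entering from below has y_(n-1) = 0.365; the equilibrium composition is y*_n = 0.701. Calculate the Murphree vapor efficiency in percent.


Murphree vapor efficiency: EMV = (y_n - y_(n-1)) / (y*_n - y_(n-1)) * 100
EMV = (0.497 - 0.365) / (0.701 - 0.365) * 100 = 0.132 / 0.336 * 100 = 39.29

39.29 %


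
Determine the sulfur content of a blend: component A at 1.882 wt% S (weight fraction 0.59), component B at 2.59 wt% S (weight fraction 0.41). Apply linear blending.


Linear sulfur blending: S_blend = x1*S1 + x2*S2
Contribution 1: 0.59 * 1.882 = 1.11038 wt%
Contribution 2: 0.41 * 2.59 = 1.0619 wt%
S_blend = 1.11038 + 1.0619 = 2.17228

2.17228 wt%


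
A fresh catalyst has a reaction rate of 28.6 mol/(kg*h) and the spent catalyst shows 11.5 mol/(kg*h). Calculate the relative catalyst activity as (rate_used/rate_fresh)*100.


Activity (%) = (rate_used / rate_fresh) * 100
rate_used = 11.5, rate_fresh = 28.6
= (11.5 / 28.6) * 100
= 0.4021 * 100 = 40.21

40.21 %


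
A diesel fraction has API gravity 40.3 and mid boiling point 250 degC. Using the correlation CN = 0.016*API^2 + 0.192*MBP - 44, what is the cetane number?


CN = 0.016 * 40.3^2 + 0.192 * 250 - 44
CN = 25.98544 + 48 - 44 = 29.98544

29.98544


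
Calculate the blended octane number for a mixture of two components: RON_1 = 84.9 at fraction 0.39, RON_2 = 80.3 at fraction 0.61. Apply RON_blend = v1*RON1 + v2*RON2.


Linear blending: RON_blend = sum(vi * RONi)
Contribution 1: 0.39 * 84.9 = 33.111
Contribution 2: 0.61 * 80.3 = 48.983
RON_blend = 33.111 + 48.983 = 82.094

82.094


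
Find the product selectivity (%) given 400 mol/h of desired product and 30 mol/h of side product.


Selectivity = desired / (desired + undesired) * 100
Total products = 400 + 30 = 430 mol/h
S = 400 / 430 * 100
= 0.9302 * 100
= 93.02 %

93.02 %


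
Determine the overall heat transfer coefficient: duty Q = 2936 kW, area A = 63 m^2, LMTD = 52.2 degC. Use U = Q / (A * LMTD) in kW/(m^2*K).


From Q = U*A*LMTD, U = Q / (A * LMTD)
U = 2936 / (63 * 52.2) = 2936 / 3288.6 = 0.8928

0.8928 kW/(m^2*K)


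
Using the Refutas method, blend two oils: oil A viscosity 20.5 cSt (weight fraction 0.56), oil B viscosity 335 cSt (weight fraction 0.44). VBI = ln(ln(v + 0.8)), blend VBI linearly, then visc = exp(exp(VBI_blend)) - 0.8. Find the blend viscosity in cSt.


Refutas method: VBN_i = 14.534*ln(ln(visc_i + 0.8)) + 10.975, blended linearly by mass fraction; since VBN is linear in VBI_i = ln(ln(visc_i + 0.8)) and the fractions sum to 1, blend VBI directly: visc = exp(exp(VBI_blend)) - 0.8
VBI_1 = ln(ln(20.5 + 0.8)) = 1.11799
VBI_2 = ln(ln(335 + 0.8)) = 1.7607
VBI_blend = 0.56 * 1.11799 + 0.44 * 1.7607 = 1.40078
visc_blend = exp(exp(1.40078)) - 0.8 = 57.08

57.08 cSt


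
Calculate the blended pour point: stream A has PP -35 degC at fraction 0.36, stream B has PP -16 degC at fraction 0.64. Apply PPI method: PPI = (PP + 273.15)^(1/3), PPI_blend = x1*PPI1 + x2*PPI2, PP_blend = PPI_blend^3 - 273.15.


PPI_1 = (-35 + 273.15)^(1/3) = 6.198456
PPI_2 = (-16 + 273.15)^(1/3) = 6.359098
PPI_blend = 0.36 * 6.198456 + 0.64 * 6.359098 = 6.301267
PP_blend = 6.301267^3 - 273.15 = 250.1979 - 273.15 = -22.95

-22.95 degC


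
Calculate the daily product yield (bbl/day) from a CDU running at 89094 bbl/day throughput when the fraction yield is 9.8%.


Crude throughput = 89094 bbl/day
Fraction yield = 9.8%
yield = throughput * fraction / 100
yield = 89094 * 9.8 / 100 = 8731.212

8731.212 bbl/day


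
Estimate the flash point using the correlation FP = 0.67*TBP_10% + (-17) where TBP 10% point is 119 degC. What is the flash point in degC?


FP = 0.67 * 119 + (-17) = 62.73

62.73 degC


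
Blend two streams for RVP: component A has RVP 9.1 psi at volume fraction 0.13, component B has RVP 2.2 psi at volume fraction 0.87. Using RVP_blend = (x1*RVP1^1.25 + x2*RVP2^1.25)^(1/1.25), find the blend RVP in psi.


Chevron index: RVP_blend = (sum xi*RVPi^1.25)^(1/1.25)
RVP^1.25 terms: 0.13 * 9.1^1.25 + 0.87 * 2.2^1.25 = 4.38571
RVP_blend = 4.38571^(1/1.25) = 3.263

3.263 psi


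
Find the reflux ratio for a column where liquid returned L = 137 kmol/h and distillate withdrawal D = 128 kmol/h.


Reflux ratio definition: R = L / D (liquid returned / distillate withdrawn)
L = 137 kmol/h, D = 128 kmol/h
R = 137 / 128 = 1.070

1.070


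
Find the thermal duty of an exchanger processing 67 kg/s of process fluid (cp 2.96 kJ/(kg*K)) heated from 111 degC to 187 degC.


Q = m_dot * cp * delta_T
delta_T = 187 - 111 = 76 K
Q = 67 * 2.96 * 76
= 198.32 * 76
= 15072.32 kW

15072.32 kW


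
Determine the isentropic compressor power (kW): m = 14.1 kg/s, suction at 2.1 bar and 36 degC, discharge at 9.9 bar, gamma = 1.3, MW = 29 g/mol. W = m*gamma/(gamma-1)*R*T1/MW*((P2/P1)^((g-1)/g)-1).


Isentropic work: W = m*(gamma/(gamma-1))*(R*T1/MW)*((P2/P1)^((gamma-1)/gamma) - 1)
T1 = 36 + 273.15 = 309.15 K
Pressure ratio = 9.9 / 2.1 = 4.71429
Exponent = (1.3 - 1)/1.3 = 0.230769
(P2/P1)^exp - 1 = 4.71429^0.230769 - 1 = 0.430222
W = 14.1 * 1.3 / 0.3 * 8.314 * 309.15 / 29 * 0.430222 = 2330

2330 kW


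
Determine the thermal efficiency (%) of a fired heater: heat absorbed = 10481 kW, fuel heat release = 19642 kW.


Furnace efficiency = Q_absorbed / Q_fuel * 100
= 10481 / 19642 * 100 = 53.36

53.36 %


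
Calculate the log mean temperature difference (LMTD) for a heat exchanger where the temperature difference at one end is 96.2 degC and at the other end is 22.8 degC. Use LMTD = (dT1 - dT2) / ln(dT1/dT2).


LMTD = (dT1 - dT2) / ln(dT1/dT2)
= (96.2 - 22.8) / ln(96.2 / 22.8) = 73.4 / 1.43967 = 50.98

50.98 degC


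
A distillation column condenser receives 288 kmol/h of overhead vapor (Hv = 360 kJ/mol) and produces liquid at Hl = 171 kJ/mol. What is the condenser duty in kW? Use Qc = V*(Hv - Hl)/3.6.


Qc = 288 * (360 - 171) / 3.6 = 288 * 189 / 3.6 = 15120

15120 kW


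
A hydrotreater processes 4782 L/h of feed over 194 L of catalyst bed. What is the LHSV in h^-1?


LHSV = volumetric feed rate / catalyst volume
= 4782 L/h / 194 L
= 24.65 h^-1

24.65 h^-1


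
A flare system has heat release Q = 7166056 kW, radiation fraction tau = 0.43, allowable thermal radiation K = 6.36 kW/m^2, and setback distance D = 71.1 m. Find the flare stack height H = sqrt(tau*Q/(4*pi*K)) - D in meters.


tau*Q/(4*pi*K) = 0.43 * 7166056 / (4 * pi * 6.36) = 38555.1
sqrt(38555.1) = 196.355
H = 196.355 - 71.1 = 125.3

125.3 m


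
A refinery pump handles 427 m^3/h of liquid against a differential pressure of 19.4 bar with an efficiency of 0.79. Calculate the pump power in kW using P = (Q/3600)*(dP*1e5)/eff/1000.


Q = 427 / 3600 = 0.118611 m^3/s
P = 0.118611 * (19.4 * 1e5) / 0.79 / 1000 = 291.3

291.3 kW


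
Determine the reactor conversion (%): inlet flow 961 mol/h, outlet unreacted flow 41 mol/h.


X = (F_in - F_out) / F_in * 100
Moles reacted = 961 - 41 = 920
X = 920 / 961 * 100
= 0.9573 * 100
= 95.73 %

95.73 %


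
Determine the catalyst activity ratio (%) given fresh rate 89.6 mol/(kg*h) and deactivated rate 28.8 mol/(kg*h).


Activity (%) = (rate_used / rate_fresh) * 100
rate_used = 28.8, rate_fresh = 89.6
= (28.8 / 89.6) * 100
= 0.3214 * 100 = 32.14

32.14 %


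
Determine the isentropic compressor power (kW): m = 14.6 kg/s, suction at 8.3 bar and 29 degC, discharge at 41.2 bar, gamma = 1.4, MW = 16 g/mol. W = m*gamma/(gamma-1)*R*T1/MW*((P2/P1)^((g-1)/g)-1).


Isentropic work: W = m*(gamma/(gamma-1))*(R*T1/MW)*((P2/P1)^((gamma-1)/gamma) - 1)
T1 = 29 + 273.15 = 302.15 K
Pressure ratio = 41.2 / 8.3 = 4.96386
Exponent = (1.4 - 1)/1.4 = 0.285714
(P2/P1)^exp - 1 = 4.96386^0.285714 - 1 = 0.58054
W = 14.6 * 1.4 / 0.4 * 8.314 * 302.15 / 16 * 0.58054 = 4658

4658 kW


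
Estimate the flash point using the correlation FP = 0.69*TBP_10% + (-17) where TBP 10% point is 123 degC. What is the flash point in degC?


FP = 0.69 * 123 + (-17) = 67.87

67.87 degC


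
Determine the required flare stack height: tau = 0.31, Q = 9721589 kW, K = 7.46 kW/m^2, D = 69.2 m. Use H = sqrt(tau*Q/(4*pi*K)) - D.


tau*Q/(4*pi*K) = 0.31 * 9721589 / (4 * pi * 7.46) = 32147.7
sqrt(32147.7) = 179.298
H = 179.298 - 69.2 = 110.1

110.1 m


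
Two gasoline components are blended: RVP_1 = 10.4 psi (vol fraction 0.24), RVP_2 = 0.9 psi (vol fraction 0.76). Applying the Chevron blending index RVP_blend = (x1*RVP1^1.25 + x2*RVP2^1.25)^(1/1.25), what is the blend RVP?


Chevron index: RVP_blend = (sum xi*RVPi^1.25)^(1/1.25)
RVP^1.25 terms: 0.24 * 10.4^1.25 + 0.76 * 0.9^1.25 = 5.14854
RVP_blend = 5.14854^(1/1.25) = 3.710

3.710 psi


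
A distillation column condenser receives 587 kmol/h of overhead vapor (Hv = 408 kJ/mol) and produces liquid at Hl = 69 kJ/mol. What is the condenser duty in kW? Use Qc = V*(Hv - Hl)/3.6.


Qc = 587 * (408 - 69) / 3.6 = 587 * 339 / 3.6 = 55280

55280 kW


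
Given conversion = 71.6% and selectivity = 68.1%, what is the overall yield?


Overall yield = conversion (%) * selectivity (%) / 100
Conversion = 71.6%, Selectivity = 68.1%
Y = 71.6 * 68.1 / 100
= 48.7596 %

48.7596 %


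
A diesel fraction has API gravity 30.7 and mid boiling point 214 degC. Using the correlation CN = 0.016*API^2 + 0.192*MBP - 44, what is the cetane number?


CN = 0.016 * 30.7^2 + 0.192 * 214 - 44
CN = 15.07984 + 41.088 - 44 = 12.16784

12.16784


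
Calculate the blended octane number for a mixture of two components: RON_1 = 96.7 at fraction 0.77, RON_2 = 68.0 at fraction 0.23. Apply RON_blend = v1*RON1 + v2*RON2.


Linear blending: RON_blend = sum(vi * RONi)
Contribution 1: 0.77 * 96.7 = 74.459
Contribution 2: 0.23 * 68.0 = 15.64
RON_blend = 74.459 + 15.64 = 90.099

90.099


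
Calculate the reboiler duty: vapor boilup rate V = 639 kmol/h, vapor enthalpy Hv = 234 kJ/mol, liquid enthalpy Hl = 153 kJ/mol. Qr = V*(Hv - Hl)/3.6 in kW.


Qr = 639 * (234 - 153) / 3.6 = 639 * 81 / 3.6 = 14380

14380 kW


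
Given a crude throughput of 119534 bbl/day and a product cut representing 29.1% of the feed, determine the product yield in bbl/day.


Crude throughput = 119534 bbl/day
Fraction yield = 29.1%
yield = throughput * fraction / 100
yield = 119534 * 29.1 / 100 = 34784.394

34784.394 bbl/day


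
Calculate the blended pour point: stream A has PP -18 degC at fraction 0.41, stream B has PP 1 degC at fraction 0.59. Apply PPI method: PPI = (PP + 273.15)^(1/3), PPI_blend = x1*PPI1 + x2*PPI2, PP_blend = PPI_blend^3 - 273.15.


PPI_1 = (-18 + 273.15)^(1/3) = 6.342569
PPI_2 = (1 + 273.15)^(1/3) = 6.49625
PPI_blend = 0.41 * 6.342569 + 0.59 * 6.49625 = 6.433241
PP_blend = 6.433241^3 - 273.15 = 266.2499 - 273.15 = -6.9

-6.9 degC


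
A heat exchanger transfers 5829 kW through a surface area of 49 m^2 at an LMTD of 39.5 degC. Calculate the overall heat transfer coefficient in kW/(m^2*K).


From Q = U*A*LMTD, U = Q / (A * LMTD)
U = 5829 / (49 * 39.5) = 5829 / 1935.5 = 3.012

3.012 kW/(m^2*K)


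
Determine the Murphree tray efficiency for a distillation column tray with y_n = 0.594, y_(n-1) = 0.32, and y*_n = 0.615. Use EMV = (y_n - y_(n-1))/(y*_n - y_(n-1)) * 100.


Murphree vapor efficiency: EMV = (y_n - y_(n-1)) / (y*_n - y_(n-1)) * 100
EMV = (0.594 - 0.32) / (0.615 - 0.32) * 100 = 0.274 / 0.295 * 100 = 92.88

92.88 %


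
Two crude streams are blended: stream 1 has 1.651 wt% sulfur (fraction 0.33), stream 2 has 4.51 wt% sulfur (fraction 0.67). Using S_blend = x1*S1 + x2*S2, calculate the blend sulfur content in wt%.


Linear sulfur blending: S_blend = x1*S1 + x2*S2
Contribution 1: 0.33 * 1.651 = 0.54483 wt%
Contribution 2: 0.67 * 4.51 = 3.0217 wt%
S_blend = 0.54483 + 3.0217 = 3.56653

3.56653 wt%


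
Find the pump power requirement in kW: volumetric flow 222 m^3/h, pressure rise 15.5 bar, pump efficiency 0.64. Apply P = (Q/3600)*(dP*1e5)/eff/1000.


Q = 222 / 3600 = 0.0616667 m^3/s
P = 0.0616667 * (15.5 * 1e5) / 0.64 / 1000 = 149.3

149.3 kW


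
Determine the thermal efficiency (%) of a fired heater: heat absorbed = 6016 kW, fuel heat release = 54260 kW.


Furnace efficiency = Q_absorbed / Q_fuel * 100
= 6016 / 54260 * 100 = 11.09

11.09 %


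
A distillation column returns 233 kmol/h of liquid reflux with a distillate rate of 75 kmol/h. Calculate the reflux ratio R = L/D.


Reflux ratio definition: R = L / D (liquid returned / distillate withdrawn)
L = 233 kmol/h, D = 75 kmol/h
R = 233 / 75 = 3.107

3.107


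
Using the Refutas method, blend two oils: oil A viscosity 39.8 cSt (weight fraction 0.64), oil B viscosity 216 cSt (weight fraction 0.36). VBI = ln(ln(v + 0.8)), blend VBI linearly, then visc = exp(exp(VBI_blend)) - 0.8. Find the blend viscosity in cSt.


Refutas method: VBN_i = 14.534*ln(ln(visc_i + 0.8)) + 10.975, blended linearly by mass fraction; since VBN is linear in VBI_i = ln(ln(visc_i + 0.8)) and the fractions sum to 1, blend VBI directly: visc = exp(exp(VBI_blend)) - 0.8
VBI_1 = ln(ln(39.8 + 0.8)) = 1.30935
VBI_2 = ln(ln(216 + 0.8)) = 1.6825
VBI_blend = 0.64 * 1.30935 + 0.36 * 1.6825 = 1.44368
visc_blend = exp(exp(1.44368)) - 0.8 = 68.35

68.35 cSt


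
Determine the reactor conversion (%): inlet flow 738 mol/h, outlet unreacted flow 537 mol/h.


X = (F_in - F_out) / F_in * 100
Moles reacted = 738 - 537 = 201
X = 201 / 738 * 100
= 0.2724 * 100
= 27.24 %

27.24 %


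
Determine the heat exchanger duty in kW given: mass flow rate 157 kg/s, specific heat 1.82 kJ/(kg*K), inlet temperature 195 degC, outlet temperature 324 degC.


Q = m_dot * cp * delta_T
delta_T = 324 - 195 = 129 K
Q = 157 * 1.82 * 129
= 285.74 * 129
= 36860.46 kW

36860.46 kW


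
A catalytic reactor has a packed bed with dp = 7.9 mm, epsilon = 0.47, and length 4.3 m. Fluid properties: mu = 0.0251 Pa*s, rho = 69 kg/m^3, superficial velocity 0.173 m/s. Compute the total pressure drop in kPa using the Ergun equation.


dp = 7.9 mm = 0.0079 m
Viscous term = 150*0.0251*0.173*(1-0.47)^2 / (0.0079^2*0.47^3) = 28236.8
Inertial term = 1.75*69*0.173^2*(1-0.47) / (0.0079*0.47^3) = 2335.26
dP/L = 28236.8 + 2335.26 = 30572.1 Pa/m
dP = 30572.1 * 4.3 / 1000 = 131.5 kPa

131.5 kPa


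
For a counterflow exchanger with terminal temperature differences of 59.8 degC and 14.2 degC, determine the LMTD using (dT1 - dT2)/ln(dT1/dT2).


LMTD = (dT1 - dT2) / ln(dT1/dT2)
= (59.8 - 14.2) / ln(59.8 / 14.2) = 45.6 / 1.43776 = 31.72

31.72 degC


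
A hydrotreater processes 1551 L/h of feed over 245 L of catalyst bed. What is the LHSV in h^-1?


LHSV = volumetric feed rate / catalyst volume
= 1551 L/h / 245 L
= 6.331 h^-1

6.331 h^-1


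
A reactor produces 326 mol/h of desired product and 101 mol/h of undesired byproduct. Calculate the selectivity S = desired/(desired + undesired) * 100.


Selectivity = desired / (desired + undesired) * 100
Total products = 326 + 101 = 427 mol/h
S = 326 / 427 * 100
= 0.7635 * 100
= 76.35 %

76.35 %


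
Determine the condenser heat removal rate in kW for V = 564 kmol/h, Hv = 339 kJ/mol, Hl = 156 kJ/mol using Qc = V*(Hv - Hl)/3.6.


Qc = 564 * (339 - 156) / 3.6 = 564 * 183 / 3.6 = 28670

28670 kW


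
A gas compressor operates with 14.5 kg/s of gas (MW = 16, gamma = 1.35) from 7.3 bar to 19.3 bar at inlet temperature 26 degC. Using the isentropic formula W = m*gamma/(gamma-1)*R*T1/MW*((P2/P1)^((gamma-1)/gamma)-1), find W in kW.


Isentropic work: W = m*(gamma/(gamma-1))*(R*T1/MW)*((P2/P1)^((gamma-1)/gamma) - 1)
T1 = 26 + 273.15 = 299.15 K
Pressure ratio = 19.3 / 7.3 = 2.64384
Exponent = (1.35 - 1)/1.35 = 0.259259
(P2/P1)^exp - 1 = 2.64384^0.259259 - 1 = 0.286673
W = 14.5 * 1.35 / 0.35 * 8.314 * 299.15 / 16 * 0.286673 = 2492

2492 kW


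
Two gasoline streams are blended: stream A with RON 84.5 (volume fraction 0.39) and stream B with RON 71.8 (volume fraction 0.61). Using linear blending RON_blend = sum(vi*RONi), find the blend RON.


Linear blending: RON_blend = sum(vi * RONi)
Contribution 1: 0.39 * 84.5 = 32.955
Contribution 2: 0.61 * 71.8 = 43.798
RON_blend = 32.955 + 43.798 = 76.753

76.753


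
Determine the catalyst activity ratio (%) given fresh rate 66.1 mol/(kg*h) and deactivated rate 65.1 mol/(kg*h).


Activity (%) = (rate_used / rate_fresh) * 100
rate_used = 65.1, rate_fresh = 66.1
= (65.1 / 66.1) * 100
= 0.9849 * 100 = 98.49

98.49 %


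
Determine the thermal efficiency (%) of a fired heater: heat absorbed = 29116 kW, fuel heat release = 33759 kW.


Furnace efficiency = Q_absorbed / Q_fuel * 100
= 29116 / 33759 * 100 = 86.25

86.25 %


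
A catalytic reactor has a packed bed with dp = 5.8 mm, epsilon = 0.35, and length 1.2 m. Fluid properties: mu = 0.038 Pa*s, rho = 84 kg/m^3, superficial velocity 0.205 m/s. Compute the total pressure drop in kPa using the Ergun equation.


dp = 5.8 mm = 0.0058 m
Viscous term = 150*0.038*0.205*(1-0.35)^2 / (0.0058^2*0.35^3) = 342291
Inertial term = 1.75*84*0.205^2*(1-0.35) / (0.0058*0.35^3) = 16147.5
dP/L = 342291 + 16147.5 = 358438 Pa/m
dP = 358438 * 1.2 / 1000 = 430.1 kPa

430.1 kPa


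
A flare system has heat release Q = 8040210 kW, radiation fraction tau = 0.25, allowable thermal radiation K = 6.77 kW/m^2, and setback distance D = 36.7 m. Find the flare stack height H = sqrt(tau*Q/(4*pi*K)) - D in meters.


tau*Q/(4*pi*K) = 0.25 * 8040210 / (4 * pi * 6.77) = 23627
sqrt(23627) = 153.711
H = 153.711 - 36.7 = 117.0

117.0 m
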